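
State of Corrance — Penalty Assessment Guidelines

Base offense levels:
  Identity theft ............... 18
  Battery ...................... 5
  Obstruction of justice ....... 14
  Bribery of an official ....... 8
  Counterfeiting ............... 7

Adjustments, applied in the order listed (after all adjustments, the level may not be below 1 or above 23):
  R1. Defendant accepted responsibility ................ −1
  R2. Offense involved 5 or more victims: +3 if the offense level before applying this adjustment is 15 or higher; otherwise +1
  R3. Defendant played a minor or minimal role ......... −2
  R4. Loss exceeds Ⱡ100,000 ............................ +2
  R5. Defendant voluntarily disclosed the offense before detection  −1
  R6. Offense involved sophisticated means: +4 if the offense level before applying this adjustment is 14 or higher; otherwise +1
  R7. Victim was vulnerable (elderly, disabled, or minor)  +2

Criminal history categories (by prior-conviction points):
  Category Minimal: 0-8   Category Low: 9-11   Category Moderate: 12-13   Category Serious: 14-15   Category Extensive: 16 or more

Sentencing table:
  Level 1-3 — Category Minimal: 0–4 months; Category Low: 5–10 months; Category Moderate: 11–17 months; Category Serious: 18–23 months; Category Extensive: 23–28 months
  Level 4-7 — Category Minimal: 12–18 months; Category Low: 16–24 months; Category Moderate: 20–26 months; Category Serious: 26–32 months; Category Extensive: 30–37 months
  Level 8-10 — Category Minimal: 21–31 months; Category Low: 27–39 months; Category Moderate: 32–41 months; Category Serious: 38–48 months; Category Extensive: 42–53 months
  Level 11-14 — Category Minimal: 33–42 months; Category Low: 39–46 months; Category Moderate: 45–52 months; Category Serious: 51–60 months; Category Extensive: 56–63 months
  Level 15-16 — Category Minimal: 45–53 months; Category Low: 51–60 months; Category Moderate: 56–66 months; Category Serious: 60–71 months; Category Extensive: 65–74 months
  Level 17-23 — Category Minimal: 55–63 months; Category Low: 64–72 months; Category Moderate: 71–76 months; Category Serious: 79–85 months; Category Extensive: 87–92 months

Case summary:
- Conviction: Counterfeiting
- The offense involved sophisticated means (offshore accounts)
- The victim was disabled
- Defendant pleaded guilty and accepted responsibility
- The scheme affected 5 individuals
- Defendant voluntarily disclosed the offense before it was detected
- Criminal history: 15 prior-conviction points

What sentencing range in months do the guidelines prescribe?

Base offense level for counterfeiting: 7.
R1 applies: 7 − 1 = 6.
R2 applies (level before this adjustment is 6 < 15, so +1): 6 + 1 = 7.
R4 does not apply.
R5 applies: 7 − 1 = 6.
R6 applies (level before this adjustment is 6 < 14, so +1): 6 + 1 = 7.
R7 applies: 7 + 2 = 9.
Final offense level: 9.
Criminal history: 15 prior points → Category Serious (14-15).
Level 9 falls in the 8-10 band.
Grid: Level 8-10 × Category Serious = 38-48 months.

38-48 months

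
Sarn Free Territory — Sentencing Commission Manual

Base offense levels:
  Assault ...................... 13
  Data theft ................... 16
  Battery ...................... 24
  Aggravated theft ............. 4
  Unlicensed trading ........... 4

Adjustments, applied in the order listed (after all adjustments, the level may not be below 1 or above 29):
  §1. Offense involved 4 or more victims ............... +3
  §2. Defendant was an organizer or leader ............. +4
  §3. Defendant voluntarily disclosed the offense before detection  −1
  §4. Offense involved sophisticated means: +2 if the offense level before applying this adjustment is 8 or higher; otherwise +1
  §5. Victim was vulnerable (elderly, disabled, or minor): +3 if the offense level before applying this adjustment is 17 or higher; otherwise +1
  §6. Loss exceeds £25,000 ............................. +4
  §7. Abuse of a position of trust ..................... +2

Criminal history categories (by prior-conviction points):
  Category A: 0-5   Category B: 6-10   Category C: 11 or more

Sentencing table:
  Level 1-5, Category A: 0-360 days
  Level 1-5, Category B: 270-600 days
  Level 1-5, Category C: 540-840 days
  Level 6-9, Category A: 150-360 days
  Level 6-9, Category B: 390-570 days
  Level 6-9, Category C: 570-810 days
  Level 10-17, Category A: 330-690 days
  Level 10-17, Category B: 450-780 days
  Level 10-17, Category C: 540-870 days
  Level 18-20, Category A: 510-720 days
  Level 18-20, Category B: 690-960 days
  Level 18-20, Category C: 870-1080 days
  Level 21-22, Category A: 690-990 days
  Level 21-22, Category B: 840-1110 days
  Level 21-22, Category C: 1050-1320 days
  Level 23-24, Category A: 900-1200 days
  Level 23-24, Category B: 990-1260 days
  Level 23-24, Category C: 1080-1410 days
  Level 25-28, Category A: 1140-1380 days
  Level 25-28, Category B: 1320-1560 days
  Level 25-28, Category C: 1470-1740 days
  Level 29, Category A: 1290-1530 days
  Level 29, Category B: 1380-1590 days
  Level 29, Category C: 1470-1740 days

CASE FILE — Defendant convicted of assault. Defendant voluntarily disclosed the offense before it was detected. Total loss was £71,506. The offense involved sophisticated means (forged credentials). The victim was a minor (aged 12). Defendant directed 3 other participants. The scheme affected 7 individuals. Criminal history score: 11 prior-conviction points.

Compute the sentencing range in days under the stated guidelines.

1470-1740 days

Base offense level for assault: 13.
§1 applies: 13 + 3 = 16.
§2 applies: 16 + 4 = 20.
§3 applies: 20 − 1 = 19.
§4 applies (level before this adjustment is 19 ≥ 8, so +2): 19 + 2 = 21.
§5 applies (level before this adjustment is 21 ≥ 17, so +3): 21 + 3 = 24.
§6 applies: 24 + 4 = 28.
§7 does not apply.
Final offense level: 28.
Criminal history: 11 prior points → Category C (11+).
Level 28 falls in the 25-28 band.
Grid: Level 25-28 × Category C = 1470-1740 days.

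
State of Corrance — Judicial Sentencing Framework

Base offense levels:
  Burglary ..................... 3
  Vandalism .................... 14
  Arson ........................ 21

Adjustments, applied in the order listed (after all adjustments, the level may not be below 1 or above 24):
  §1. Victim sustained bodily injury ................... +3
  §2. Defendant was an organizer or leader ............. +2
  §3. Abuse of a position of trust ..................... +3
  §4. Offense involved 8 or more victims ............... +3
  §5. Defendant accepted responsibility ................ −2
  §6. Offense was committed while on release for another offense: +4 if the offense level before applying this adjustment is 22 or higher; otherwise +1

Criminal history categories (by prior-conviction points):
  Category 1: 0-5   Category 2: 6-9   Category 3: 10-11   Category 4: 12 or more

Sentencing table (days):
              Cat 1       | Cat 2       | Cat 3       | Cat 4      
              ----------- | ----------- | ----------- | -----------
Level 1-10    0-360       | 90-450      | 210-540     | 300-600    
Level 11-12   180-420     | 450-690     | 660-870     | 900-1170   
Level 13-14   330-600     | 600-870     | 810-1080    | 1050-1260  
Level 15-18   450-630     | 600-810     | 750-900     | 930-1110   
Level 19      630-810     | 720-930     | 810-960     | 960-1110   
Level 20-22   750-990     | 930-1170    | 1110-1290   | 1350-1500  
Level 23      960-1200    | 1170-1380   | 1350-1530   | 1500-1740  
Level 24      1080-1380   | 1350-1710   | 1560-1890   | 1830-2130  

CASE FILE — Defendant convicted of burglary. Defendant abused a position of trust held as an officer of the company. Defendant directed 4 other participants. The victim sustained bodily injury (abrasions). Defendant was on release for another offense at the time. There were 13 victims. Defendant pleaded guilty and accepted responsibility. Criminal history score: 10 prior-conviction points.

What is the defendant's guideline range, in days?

810-1080 days

Base offense level for burglary: 3.
§1 applies: 3 + 3 = 6.
§2 applies: 6 + 2 = 8.
§3 applies: 8 + 3 = 11.
§4 applies: 11 + 3 = 14.
§5 applies: 14 − 2 = 12.
§6 applies (level before this adjustment is 12 < 22, so +1): 12 + 1 = 13.
Final offense level: 13.
Criminal history: 10 prior points → Category 3 (10-11).
Level 13 falls in the 13-14 band.
Grid: Level 13-14 × Category 3 = 810-1080 days.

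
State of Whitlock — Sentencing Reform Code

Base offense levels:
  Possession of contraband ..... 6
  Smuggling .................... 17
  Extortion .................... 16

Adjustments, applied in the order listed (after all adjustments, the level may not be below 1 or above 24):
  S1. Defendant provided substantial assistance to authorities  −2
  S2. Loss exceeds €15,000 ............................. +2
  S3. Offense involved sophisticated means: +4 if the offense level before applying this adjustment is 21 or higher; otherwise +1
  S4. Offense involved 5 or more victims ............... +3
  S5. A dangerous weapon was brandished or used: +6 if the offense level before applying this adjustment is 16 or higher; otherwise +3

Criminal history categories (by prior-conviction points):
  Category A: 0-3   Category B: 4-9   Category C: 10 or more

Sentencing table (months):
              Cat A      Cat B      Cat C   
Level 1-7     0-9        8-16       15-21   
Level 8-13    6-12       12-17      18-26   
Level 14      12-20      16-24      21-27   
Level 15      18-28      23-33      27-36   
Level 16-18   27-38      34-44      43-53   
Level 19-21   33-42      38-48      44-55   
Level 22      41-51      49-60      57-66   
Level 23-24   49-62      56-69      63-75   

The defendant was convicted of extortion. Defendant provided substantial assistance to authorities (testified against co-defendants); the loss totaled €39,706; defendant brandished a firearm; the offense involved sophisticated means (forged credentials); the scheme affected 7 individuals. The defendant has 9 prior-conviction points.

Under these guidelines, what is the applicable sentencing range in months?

Base offense level for extortion: 16.
S1 applies: 16 − 2 = 14.
S2 applies: 14 + 2 = 16.
S3 applies (level before this adjustment is 16 < 21, so +1): 16 + 1 = 17.
S4 applies: 17 + 3 = 20.
S5 applies (level before this adjustment is 20 ≥ 16, so +6): 20 + 6 = 26.
Level 26 exceeds the maximum of 24; capped at 24.
Final offense level: 24.
Criminal history: 9 prior points → Category B (4-9).
Level 24 falls in the 23-24 band.
Grid: Level 23-24 × Category B = 56-69 months.

56-69 months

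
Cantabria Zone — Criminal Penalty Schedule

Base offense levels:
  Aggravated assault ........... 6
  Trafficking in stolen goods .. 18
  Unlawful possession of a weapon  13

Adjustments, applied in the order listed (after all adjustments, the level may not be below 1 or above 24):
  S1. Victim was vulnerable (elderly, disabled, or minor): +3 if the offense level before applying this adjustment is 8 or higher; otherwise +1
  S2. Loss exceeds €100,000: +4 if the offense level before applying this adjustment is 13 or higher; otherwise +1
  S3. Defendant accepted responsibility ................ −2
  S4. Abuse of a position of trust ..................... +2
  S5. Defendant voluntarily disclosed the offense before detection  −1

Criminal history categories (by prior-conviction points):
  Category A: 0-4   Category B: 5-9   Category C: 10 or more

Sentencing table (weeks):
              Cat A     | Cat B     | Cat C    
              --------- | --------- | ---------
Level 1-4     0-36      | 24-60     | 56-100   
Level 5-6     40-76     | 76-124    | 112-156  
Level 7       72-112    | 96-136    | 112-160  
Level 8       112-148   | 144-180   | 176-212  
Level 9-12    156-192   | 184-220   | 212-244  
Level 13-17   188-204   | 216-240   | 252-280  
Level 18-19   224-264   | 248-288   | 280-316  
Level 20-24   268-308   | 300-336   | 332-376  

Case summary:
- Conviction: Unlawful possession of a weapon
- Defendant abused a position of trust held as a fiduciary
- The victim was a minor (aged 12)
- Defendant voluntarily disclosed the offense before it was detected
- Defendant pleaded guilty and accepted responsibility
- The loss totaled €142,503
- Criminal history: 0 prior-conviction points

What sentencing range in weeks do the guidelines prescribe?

Base offense level for unlawful possession of a weapon: 13.
S1 applies (level before this adjustment is 13 ≥ 8, so +3): 13 + 3 = 16.
S2 applies (level before this adjustment is 16 ≥ 13, so +4): 16 + 4 = 20.
S3 applies: 20 − 2 = 18.
S4 applies: 18 + 2 = 20.
S5 applies: 20 − 1 = 19.
Final offense level: 19.
Criminal history: 0 prior points → Category A (0-4).
Level 19 falls in the 18-19 band.
Grid: Level 18-19 × Category A = 224-264 weeks.

224-264 weeks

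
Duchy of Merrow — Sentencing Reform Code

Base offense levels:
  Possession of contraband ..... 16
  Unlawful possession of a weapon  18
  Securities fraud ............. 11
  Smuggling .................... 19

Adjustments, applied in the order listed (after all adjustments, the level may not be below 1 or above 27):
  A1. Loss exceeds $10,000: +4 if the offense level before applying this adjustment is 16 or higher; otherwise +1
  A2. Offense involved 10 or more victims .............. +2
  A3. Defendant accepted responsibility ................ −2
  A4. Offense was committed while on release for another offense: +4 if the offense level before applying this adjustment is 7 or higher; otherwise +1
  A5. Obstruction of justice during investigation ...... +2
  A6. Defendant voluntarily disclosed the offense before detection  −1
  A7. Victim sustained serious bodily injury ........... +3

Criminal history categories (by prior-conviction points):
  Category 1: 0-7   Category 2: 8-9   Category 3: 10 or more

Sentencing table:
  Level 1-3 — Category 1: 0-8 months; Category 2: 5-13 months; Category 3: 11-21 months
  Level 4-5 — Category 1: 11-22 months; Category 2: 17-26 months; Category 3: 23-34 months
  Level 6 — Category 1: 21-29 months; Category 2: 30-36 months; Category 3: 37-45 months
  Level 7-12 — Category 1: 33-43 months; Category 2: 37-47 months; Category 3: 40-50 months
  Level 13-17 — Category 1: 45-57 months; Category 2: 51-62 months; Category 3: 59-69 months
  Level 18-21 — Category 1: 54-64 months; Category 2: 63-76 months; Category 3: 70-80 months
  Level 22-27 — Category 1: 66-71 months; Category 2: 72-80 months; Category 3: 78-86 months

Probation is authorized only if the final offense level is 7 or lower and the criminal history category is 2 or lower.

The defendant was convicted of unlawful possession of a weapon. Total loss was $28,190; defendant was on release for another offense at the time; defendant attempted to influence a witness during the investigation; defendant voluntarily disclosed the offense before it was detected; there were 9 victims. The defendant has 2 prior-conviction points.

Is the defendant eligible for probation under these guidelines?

Base offense level for unlawful possession of a weapon: 18.
A1 applies (level before this adjustment is 18 ≥ 16, so +4): 18 + 4 = 22.
A4 applies (level before this adjustment is 22 ≥ 7, so +4): 22 + 4 = 26.
A5 applies: 26 + 2 = 28.
A6 applies: 28 − 1 = 27.
A7 does not apply.
Final offense level: 27.
Criminal history: 2 prior points → Category 1 (0-7).
Level 27 falls in the 22-27 band.
Grid: Level 22-27 × Category 1 = 66-71 months.
Probation check: level 27 > 7 and category 1 ≤ 2 → not eligible.

No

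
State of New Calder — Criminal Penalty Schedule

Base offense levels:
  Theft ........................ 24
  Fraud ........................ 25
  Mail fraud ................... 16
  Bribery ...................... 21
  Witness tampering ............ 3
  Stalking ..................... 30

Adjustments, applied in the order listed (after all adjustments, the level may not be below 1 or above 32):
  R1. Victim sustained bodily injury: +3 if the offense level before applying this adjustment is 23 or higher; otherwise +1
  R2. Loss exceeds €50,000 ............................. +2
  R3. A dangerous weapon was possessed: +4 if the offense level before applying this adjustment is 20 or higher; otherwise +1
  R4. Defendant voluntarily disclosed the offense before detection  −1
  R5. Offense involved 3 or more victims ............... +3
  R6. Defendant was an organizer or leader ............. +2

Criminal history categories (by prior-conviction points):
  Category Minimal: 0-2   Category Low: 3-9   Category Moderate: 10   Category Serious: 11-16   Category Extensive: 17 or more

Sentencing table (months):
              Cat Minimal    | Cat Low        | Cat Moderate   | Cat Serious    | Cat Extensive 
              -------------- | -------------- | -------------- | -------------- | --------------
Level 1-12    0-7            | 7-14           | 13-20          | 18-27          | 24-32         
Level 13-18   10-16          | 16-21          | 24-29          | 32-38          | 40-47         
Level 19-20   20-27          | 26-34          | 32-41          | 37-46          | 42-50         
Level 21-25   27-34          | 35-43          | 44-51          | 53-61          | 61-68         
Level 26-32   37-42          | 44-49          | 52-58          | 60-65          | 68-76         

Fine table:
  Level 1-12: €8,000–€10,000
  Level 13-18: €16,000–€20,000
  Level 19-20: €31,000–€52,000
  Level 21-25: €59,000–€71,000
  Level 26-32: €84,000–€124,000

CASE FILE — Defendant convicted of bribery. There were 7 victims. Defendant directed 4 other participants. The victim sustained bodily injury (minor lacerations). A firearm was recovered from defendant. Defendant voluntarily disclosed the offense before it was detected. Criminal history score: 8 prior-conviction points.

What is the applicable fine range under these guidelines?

€84,000–€124,000

Base offense level for bribery: 21.
R1 applies (level before this adjustment is 21 < 23, so +1): 21 + 1 = 22.
R3 applies (level before this adjustment is 22 ≥ 20, so +4): 22 + 4 = 26.
R4 applies: 26 − 1 = 25.
R5 applies: 25 + 3 = 28.
R6 applies: 28 + 2 = 30.
Final offense level: 30.
Level 30 falls in the 26-32 band.
Fine table: Level 26-32 → €84,000–€124,000.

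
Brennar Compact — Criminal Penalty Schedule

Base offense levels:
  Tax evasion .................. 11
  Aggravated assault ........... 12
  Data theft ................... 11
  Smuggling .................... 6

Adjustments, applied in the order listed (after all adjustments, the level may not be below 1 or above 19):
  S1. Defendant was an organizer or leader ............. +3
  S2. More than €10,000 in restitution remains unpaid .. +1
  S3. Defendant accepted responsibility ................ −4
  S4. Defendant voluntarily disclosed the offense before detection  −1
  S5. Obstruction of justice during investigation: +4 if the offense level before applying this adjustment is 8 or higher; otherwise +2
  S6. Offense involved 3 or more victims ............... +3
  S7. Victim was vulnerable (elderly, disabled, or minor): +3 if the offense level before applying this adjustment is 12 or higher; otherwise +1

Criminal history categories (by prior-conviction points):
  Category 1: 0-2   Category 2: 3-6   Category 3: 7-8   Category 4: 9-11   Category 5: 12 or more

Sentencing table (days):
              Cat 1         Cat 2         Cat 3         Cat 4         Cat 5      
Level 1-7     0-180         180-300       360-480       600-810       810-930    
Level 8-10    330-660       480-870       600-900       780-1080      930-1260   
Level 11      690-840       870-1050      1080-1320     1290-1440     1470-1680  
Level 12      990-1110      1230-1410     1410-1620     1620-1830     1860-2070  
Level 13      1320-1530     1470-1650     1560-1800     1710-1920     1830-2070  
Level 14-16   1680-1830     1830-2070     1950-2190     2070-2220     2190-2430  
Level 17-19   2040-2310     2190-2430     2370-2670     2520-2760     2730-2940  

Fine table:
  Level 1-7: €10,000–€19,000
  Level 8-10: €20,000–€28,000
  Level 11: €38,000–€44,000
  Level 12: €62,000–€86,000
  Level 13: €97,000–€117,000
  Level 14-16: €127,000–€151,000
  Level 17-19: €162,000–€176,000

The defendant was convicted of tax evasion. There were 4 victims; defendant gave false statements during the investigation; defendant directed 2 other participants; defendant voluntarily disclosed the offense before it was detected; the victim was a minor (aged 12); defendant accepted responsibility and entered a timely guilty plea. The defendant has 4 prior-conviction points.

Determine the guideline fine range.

€162,000–€176,000

Base offense level for tax evasion: 11.
S1 applies: 11 + 3 = 14.
S3 applies: 14 − 4 = 10.
S4 applies: 10 − 1 = 9.
S5 applies (level before this adjustment is 9 ≥ 8, so +4): 9 + 4 = 13.
S6 applies: 13 + 3 = 16.
S7 applies (level before this adjustment is 16 ≥ 12, so +3): 16 + 3 = 19.
Final offense level: 19.
Level 19 falls in the 17-19 band.
Fine table: Level 17-19 → €162,000–€176,000.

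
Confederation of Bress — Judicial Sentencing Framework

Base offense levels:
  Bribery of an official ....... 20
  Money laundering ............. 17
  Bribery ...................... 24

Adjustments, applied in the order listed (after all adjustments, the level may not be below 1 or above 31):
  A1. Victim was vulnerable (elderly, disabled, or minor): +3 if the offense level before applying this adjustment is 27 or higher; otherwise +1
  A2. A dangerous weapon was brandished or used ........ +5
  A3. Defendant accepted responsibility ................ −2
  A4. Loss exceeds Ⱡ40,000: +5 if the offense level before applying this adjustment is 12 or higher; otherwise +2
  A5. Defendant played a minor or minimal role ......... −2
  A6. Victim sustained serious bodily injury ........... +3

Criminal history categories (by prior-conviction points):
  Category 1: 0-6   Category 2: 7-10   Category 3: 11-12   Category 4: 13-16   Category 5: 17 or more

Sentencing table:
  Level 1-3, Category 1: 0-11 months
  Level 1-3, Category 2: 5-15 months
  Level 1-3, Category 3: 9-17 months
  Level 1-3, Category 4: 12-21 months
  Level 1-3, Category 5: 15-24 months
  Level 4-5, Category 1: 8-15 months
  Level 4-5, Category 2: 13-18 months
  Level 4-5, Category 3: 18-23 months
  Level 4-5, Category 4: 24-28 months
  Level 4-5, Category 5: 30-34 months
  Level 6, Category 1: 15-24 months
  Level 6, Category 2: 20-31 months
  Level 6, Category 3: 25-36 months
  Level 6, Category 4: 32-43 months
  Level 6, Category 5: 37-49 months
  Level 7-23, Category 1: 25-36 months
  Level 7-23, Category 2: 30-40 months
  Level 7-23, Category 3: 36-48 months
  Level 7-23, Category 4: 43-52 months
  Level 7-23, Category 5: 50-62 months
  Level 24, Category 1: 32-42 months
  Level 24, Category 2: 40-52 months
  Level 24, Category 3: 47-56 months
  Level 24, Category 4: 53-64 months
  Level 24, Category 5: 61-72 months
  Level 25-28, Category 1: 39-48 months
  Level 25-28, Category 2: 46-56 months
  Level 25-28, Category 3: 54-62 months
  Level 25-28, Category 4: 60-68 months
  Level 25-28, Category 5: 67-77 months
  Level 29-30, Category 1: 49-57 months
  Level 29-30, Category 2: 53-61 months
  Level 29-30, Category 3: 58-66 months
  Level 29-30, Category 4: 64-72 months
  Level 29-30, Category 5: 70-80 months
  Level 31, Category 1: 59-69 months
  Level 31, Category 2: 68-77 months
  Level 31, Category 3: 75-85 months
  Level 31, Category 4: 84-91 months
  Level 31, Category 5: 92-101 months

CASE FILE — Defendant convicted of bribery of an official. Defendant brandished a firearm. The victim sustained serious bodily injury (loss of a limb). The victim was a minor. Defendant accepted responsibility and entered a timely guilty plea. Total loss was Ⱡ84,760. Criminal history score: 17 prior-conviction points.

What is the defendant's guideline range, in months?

Base offense level for bribery of an official: 20.
A1 applies (level before this adjustment is 20 < 27, so +1): 20 + 1 = 21.
A2 applies: 21 + 5 = 26.
A3 applies: 26 − 2 = 24.
A4 applies (level before this adjustment is 24 ≥ 12, so +5): 24 + 5 = 29.
A6 applies: 29 + 3 = 32.
Level 32 exceeds the maximum of 31; capped at 31.
Final offense level: 31.
Criminal history: 17 prior points → Category 5 (17+).
Level 31 falls in the 31 band.
Grid: Level 31 × Category 5 = 92-101 months.

92-101 months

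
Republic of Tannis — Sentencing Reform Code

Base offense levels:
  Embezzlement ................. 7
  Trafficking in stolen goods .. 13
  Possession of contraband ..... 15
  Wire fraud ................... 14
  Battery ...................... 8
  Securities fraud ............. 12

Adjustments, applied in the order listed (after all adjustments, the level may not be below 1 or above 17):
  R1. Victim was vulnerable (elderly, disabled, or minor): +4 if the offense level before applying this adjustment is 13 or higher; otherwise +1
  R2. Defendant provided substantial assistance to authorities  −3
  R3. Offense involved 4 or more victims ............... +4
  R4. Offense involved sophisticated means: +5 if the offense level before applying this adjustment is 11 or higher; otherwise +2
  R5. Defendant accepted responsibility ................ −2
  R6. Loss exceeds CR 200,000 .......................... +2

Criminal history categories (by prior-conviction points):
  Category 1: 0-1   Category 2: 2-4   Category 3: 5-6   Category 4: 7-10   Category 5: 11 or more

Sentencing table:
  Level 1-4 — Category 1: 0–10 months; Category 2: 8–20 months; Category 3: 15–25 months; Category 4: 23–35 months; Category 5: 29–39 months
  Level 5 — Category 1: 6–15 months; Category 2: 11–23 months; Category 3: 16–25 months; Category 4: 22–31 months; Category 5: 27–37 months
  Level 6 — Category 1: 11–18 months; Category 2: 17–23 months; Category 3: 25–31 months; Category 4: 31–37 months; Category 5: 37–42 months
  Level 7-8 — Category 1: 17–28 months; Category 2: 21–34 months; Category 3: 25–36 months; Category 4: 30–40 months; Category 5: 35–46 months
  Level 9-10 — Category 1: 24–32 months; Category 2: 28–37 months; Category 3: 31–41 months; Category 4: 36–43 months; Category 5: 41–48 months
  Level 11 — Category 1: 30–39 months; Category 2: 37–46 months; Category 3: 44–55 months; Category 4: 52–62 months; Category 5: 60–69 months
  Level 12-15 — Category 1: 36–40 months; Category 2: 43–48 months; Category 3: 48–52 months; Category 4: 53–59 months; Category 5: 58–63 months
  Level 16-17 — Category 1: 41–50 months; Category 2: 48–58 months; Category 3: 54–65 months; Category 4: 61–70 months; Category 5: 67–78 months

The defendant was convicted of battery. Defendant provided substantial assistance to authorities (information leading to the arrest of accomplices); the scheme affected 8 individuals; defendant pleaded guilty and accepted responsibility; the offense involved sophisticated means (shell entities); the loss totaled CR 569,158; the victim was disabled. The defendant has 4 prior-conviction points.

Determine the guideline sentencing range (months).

Base offense level for battery: 8.
R1 applies (level before this adjustment is 8 < 13, so +1): 8 + 1 = 9.
R2 applies: 9 − 3 = 6.
R3 applies: 6 + 4 = 10.
R4 applies (level before this adjustment is 10 < 11, so +2): 10 + 2 = 12.
R5 applies: 12 − 2 = 10.
R6 applies: 10 + 2 = 12.
Final offense level: 12.
Criminal history: 4 prior points → Category 2 (2-4).
Level 12 falls in the 12-15 band.
Grid: Level 12-15 × Category 2 = 43-48 months.

43-48 months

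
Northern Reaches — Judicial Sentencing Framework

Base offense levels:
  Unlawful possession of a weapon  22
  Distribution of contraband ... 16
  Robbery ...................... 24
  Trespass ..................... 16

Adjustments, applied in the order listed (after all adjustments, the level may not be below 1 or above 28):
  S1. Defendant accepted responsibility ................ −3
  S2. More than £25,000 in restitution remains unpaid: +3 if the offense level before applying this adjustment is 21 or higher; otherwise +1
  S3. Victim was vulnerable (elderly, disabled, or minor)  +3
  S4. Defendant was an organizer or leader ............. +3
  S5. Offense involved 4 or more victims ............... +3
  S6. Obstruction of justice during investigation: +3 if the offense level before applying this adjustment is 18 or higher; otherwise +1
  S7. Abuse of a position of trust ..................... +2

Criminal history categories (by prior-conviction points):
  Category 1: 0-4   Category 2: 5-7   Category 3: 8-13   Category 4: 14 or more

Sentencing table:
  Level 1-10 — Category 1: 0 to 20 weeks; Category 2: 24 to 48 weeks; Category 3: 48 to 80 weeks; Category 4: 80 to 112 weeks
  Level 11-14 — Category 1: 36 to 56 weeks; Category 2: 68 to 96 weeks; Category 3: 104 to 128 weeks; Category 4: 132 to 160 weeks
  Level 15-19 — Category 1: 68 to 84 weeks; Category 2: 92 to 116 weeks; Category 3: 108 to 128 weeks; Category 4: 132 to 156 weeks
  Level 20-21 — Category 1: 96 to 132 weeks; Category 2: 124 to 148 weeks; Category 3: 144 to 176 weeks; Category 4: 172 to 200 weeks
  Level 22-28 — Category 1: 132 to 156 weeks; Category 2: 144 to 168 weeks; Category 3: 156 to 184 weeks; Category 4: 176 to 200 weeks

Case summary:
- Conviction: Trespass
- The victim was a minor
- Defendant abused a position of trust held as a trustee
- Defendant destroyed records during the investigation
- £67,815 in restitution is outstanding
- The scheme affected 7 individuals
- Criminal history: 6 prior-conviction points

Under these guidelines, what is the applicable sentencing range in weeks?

144-168 weeks

Base offense level for trespass: 16.
S2 applies (level before this adjustment is 16 < 21, so +1): 16 + 1 = 17.
S3 applies: 17 + 3 = 20.
S5 applies: 20 + 3 = 23.
S6 applies (level before this adjustment is 23 ≥ 18, so +3): 23 + 3 = 26.
S7 applies: 26 + 2 = 28.
Final offense level: 28.
Criminal history: 6 prior points → Category 2 (5-7).
Level 28 falls in the 22-28 band.
Grid: Level 22-28 × Category 2 = 144-168 weeks.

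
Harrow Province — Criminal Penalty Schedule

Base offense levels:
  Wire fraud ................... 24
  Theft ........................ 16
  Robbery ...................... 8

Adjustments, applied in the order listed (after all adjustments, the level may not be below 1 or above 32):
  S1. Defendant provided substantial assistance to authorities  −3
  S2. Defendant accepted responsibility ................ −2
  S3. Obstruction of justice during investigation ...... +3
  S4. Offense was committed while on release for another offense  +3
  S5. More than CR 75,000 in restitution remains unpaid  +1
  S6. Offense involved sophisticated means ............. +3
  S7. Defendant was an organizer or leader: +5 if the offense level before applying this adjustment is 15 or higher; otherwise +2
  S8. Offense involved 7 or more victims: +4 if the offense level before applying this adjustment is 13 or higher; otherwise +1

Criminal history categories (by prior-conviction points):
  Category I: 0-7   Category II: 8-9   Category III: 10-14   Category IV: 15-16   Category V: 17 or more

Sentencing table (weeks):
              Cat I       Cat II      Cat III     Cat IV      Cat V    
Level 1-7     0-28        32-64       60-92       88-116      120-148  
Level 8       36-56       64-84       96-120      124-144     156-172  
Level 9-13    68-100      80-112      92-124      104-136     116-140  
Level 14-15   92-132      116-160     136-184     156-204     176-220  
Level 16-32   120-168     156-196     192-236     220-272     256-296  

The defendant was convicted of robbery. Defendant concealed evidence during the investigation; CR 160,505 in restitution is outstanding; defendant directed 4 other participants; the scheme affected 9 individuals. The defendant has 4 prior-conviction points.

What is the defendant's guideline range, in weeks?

120-168 weeks

Base offense level for robbery: 8.
S1 does not apply.
S2 does not apply.
S3 applies: 8 + 3 = 11.
S5 applies: 11 + 1 = 12.
S7 applies (level before this adjustment is 12 < 15, so +2): 12 + 2 = 14.
S8 applies (level before this adjustment is 14 ≥ 13, so +4): 14 + 4 = 18.
Final offense level: 18.
Criminal history: 4 prior points → Category I (0-7).
Level 18 falls in the 16-32 band.
Grid: Level 16-32 × Category I = 120-168 weeks.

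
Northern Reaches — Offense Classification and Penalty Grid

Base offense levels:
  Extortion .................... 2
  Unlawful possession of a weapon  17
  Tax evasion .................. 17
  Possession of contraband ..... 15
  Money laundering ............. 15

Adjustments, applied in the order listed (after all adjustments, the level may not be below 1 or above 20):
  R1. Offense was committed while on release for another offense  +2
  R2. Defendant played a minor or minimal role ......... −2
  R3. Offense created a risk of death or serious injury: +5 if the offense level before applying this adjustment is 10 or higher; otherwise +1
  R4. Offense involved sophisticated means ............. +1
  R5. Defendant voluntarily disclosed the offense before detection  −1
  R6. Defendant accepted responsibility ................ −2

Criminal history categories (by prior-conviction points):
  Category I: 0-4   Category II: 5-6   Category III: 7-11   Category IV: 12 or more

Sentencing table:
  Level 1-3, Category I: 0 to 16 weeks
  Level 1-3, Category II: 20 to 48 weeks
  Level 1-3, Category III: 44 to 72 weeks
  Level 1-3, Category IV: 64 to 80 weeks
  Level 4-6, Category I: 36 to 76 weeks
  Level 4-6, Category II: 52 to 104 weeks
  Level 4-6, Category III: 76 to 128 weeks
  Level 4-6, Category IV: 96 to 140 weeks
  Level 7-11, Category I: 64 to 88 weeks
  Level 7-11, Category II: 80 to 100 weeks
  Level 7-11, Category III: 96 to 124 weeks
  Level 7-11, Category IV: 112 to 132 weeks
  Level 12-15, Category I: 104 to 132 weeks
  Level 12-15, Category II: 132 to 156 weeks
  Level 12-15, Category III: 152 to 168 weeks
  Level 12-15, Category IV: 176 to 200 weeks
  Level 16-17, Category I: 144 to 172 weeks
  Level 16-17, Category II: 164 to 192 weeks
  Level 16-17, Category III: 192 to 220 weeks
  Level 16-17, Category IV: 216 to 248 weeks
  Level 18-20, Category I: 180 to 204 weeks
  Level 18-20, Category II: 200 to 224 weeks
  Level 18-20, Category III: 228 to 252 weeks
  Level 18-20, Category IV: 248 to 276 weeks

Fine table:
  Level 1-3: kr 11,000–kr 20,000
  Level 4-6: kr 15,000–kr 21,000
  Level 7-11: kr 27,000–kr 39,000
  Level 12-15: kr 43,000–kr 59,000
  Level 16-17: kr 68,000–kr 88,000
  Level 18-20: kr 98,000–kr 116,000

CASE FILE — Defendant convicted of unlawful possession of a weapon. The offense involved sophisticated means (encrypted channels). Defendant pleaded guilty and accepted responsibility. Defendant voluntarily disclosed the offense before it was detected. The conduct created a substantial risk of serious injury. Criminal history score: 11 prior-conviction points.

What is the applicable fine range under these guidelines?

Base offense level for unlawful possession of a weapon: 17.
R1 does not apply.
R2 does not apply.
R3 applies (level before this adjustment is 17 ≥ 10, so +5): 17 + 5 = 22.
R4 applies: 22 + 1 = 23.
R5 applies: 23 − 1 = 22.
R6 applies: 22 − 2 = 20.
Final offense level: 20.
Level 20 falls in the 18-20 band.
Fine table: Level 18-20 → kr 98,000–kr 116,000.

kr 98,000–kr 116,000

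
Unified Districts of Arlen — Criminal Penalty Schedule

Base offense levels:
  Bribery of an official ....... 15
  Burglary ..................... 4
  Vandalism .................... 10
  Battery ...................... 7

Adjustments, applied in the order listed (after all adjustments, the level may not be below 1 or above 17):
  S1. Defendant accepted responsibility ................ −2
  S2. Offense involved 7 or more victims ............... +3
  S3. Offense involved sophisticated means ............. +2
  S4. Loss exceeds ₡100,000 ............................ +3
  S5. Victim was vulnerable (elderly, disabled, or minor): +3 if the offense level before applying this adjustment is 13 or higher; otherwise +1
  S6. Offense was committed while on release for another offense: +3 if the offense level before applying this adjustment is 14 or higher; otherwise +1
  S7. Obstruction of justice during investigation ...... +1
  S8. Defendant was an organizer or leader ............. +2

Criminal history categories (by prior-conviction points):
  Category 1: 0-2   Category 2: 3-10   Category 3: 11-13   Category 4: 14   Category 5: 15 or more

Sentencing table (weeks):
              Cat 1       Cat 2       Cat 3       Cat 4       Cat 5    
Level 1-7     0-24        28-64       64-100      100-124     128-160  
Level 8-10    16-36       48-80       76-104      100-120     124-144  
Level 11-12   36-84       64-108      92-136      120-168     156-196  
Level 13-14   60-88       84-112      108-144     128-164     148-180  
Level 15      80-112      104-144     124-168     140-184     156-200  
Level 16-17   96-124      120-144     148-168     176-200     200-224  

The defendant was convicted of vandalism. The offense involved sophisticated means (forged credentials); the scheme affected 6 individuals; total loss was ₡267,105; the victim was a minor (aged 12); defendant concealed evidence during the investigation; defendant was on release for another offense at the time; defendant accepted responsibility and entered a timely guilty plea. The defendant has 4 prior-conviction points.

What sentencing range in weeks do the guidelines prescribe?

Base offense level for vandalism: 10.
S1 applies: 10 − 2 = 8.
S3 applies: 8 + 2 = 10.
S4 applies: 10 + 3 = 13.
S5 applies (level before this adjustment is 13 ≥ 13, so +3): 13 + 3 = 16.
S6 applies (level before this adjustment is 16 ≥ 14, so +3): 16 + 3 = 19.
S7 applies: 19 + 1 = 20.
Level 20 exceeds the maximum of 17; capped at 17.
Final offense level: 17.
Criminal history: 4 prior points → Category 2 (3-10).
Level 17 falls in the 16-17 band.
Grid: Level 16-17 × Category 2 = 120-144 weeks.

120-144 weeks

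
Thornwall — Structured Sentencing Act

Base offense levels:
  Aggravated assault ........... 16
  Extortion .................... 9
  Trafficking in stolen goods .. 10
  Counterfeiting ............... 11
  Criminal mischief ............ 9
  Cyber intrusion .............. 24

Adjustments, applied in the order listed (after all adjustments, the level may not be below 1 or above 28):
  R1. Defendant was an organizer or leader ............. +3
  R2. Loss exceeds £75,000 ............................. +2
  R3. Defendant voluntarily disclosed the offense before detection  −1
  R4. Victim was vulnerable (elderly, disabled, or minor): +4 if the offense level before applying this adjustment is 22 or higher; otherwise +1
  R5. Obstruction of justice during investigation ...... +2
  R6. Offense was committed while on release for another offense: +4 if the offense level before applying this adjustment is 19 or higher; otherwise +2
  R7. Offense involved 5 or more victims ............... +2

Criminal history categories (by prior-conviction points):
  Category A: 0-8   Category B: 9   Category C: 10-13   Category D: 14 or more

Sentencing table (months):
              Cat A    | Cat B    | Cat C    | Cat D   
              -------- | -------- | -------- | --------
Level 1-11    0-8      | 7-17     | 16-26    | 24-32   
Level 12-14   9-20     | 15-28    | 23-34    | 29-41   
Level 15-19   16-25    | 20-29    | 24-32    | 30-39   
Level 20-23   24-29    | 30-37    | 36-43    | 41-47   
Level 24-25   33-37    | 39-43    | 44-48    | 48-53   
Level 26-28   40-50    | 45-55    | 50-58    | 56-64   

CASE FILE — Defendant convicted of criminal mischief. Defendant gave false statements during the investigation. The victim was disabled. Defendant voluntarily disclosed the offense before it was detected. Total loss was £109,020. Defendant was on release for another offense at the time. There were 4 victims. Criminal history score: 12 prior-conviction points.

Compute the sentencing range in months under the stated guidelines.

24-32 months

Base offense level for criminal mischief: 9.
R1 does not apply.
R2 applies: 9 + 2 = 11.
R3 applies: 11 − 1 = 10.
R4 applies (level before this adjustment is 10 < 22, so +1): 10 + 1 = 11.
R5 applies: 11 + 2 = 13.
R6 applies (level before this adjustment is 13 < 19, so +2): 13 + 2 = 15.
R7 does not apply.
Final offense level: 15.
Criminal history: 12 prior points → Category C (10-13).
Level 15 falls in the 15-19 band.
Grid: Level 15-19 × Category C = 24-32 months.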